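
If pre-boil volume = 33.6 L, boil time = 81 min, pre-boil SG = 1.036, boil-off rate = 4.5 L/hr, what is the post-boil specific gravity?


V_post = V_pre − rate·(t/60);  SG_post = 1 + (SG_pre−1)·V_pre/V_post
V_post = 33.6 − 4.5·(81/60) = 27.5250
SG_post = 1 + (1.036 − 1)·33.6/27.5250

1.0439


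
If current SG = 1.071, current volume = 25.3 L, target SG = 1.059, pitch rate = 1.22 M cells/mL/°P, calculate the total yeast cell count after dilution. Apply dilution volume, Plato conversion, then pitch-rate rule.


V_w = V·((SG_c−1)/(SG_t−1)−1);  °P = 259 − 259/SG_t;  cells = rate·(V+V_w)·°P
V_w = 25.3·((1.071−1)/(1.059−1)−1) = 5.1458
V_final = 25.3 + 5.1458 = 30.4458
°P = 259 − 259/1.059 = 14.4297
cells = 1.22·30.4458·14.4297

535.9725 billion cells


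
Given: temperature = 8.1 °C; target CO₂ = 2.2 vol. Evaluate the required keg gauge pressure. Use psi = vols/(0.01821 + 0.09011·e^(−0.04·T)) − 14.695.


psi = 2.2/(0.01821 + 0.09011·e^(−0.04·8.1)) − 14.695

11.6896 psi


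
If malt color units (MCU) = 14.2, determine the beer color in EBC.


SRM = 1.4922·MCU^0.6859;  EBC = SRM·1.97
SRM = 1.4922·14.2^0.6859 = 9.2083
EBC = 9.2083·1.97

18.1404 EBC


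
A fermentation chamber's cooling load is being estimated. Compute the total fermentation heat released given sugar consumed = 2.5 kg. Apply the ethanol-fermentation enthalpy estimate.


Q = m_sugar · 590 kJ/kg
Q = 2.5 · 590

1475.0000 kJ


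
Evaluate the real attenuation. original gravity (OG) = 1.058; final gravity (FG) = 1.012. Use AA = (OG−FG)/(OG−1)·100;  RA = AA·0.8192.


AA = (1.058 − 1.012)/(1.058 − 1)·100 = 79.3103
RA = 79.3103·0.8192

64.9710 %


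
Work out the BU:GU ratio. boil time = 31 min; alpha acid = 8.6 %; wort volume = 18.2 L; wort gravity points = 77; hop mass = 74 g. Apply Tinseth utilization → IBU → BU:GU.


U = 1.65·0.000125^(GP/1000)·(1−e^(−0.04t))/4.15;  IBU = (α/100)·m·U·1000/V;  BU:GU = IBU/GP
U = 1.65·0.000125^(77/1000)·(1−e^(−0.04·31))/4.15 = 0.1414
IBU = (8.6/100)·74·0.1414·1000/18.2 = 49.4529
BU:GU = 49.4529/77

0.6422


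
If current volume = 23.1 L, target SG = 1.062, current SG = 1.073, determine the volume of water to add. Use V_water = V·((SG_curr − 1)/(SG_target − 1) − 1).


V_water = 23.1·((1.073 − 1)/(1.062 − 1) − 1)

4.0984 L


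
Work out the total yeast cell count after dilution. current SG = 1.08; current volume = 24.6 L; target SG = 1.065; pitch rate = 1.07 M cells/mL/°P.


V_w = V·((SG_c−1)/(SG_t−1)−1);  °P = 259 − 259/SG_t;  cells = rate·(V+V_w)·°P
V_w = 24.6·((1.08−1)/(1.065−1)−1) = 5.6769
V_final = 24.6 + 5.6769 = 30.2769
°P = 259 − 259/1.065 = 15.8075
cells = 1.07·30.2769·15.8075

512.1050 billion cells


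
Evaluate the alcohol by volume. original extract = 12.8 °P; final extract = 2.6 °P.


SG = 259/(259 − P);  ABV = (OG − FG)·131.25
OG = 259/(259 − 12.8) = 1.0520
FG = 259/(259 − 2.6) = 1.0101
ABV = (1.0520 − 1.0101)·131.25

5.4928 % ABV


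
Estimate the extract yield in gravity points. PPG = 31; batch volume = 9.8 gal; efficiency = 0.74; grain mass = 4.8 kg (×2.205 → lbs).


points = lbs × PPG × eff / vol
lbs = 4.8 × 2.205 = 10.5840
points = 10.5840 × 31 × 0.74 / 9.8

24.7752 points


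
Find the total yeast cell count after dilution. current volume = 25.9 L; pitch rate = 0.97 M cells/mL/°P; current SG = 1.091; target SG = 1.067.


V_w = V·((SG_c−1)/(SG_t−1)−1);  °P = 259 − 259/SG_t;  cells = rate·(V+V_w)·°P
V_w = 25.9·((1.091−1)/(1.067−1)−1) = 9.2776
V_final = 25.9 + 9.2776 = 35.1776
°P = 259 − 259/1.067 = 16.2634
cells = 0.97·35.1776·16.2634

554.9428 billion cells


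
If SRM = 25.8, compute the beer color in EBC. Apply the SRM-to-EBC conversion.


EBC = SRM · 1.97
EBC = 25.8 · 1.97

50.8260 EBC


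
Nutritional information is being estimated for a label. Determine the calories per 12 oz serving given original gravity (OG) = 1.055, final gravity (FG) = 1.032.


ABW = (OG−FG)·131.25·0.79/FG;  °P = 259 − 259/SG (for OG→OE and FG→AE);  RE = 0.1808·OE + 0.8192·AE;  Cal = (6.9·ABW + 4·(RE−0.1))·FG·3.55
ABW = (1.055 − 1.032)·131.25·0.79/1.032 = 2.3109
OE = 259 − 259/1.055 = 13.5024 °P
AE = 259 − 259/1.032 = 8.0310 °P
RE = 0.1808·13.5024 + 0.8192·8.0310 = 9.0202 °P
Cal = (6.9·2.3109 + 4·(9.0202−0.1))·1.032·3.55

189.1366 kcal


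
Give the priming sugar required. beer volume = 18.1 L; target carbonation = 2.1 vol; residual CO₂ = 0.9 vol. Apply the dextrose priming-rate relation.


sugar = (target − residual)·4.0·V
sugar = (2.1 − 0.9)·4.0·18.1

86.8800 g


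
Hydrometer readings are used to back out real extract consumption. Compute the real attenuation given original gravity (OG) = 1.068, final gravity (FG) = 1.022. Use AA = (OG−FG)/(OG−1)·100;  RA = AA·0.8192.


AA = (1.068 − 1.022)/(1.068 − 1)·100 = 67.6471
RA = 67.6471·0.8192

55.4165 %


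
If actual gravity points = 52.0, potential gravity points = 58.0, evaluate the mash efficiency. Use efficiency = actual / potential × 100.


efficiency = 52.0 / 58.0 × 100

89.6552 %


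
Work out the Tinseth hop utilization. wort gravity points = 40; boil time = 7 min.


U = 1.65·0.000125^(GP/1000) · (1 − e^(−0.04·t))/4.15
bigness = 1.65·0.000125^(40/1000) = 1.1518
boil_factor = (1 − e^(−0.04·7))/4.15 = 0.0588
U = 1.1518 · 0.0588

0.0678


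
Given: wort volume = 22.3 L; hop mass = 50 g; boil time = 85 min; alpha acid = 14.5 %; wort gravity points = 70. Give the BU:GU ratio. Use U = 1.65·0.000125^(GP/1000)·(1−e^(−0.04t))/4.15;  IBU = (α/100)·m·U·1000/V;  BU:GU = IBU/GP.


U = 1.65·0.000125^(70/1000)·(1−e^(−0.04·85))/4.15 = 0.2049
IBU = (14.5/100)·50·0.2049·1000/22.3 = 66.6057
BU:GU = 66.6057/70

0.9515


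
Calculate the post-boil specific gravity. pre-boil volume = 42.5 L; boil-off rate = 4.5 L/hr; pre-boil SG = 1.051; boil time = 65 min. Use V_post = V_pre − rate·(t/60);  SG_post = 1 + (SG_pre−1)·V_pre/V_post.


V_post = 42.5 − 4.5·(65/60) = 37.6250
SG_post = 1 + (1.051 − 1)·42.5/37.6250

1.0576


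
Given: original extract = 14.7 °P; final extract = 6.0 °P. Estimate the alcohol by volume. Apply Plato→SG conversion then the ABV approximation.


SG = 259/(259 − P);  ABV = (OG − FG)·131.25
OG = 259/(259 − 14.7) = 1.0602
FG = 259/(259 − 6.0) = 1.0237
ABV = (1.0602 − 1.0237)·131.25

4.7849 % ABV


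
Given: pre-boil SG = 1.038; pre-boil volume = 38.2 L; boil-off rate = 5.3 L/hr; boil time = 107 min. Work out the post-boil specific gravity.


V_post = V_pre − rate·(t/60);  SG_post = 1 + (SG_pre−1)·V_pre/V_post
V_post = 38.2 − 5.3·(107/60) = 28.7483
SG_post = 1 + (1.038 − 1)·38.2/28.7483

1.0505


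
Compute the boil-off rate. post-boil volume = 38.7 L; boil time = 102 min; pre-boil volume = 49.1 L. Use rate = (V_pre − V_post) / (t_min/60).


rate = (49.1 − 38.7) / (102/60)

6.1176 L/hr


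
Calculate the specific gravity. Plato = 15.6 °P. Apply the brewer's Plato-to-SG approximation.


SG = 259/(259 − P)
SG = 259/(259 − 15.6)

1.0641


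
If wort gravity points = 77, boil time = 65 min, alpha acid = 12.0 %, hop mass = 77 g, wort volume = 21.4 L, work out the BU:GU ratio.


U = 1.65·0.000125^(GP/1000)·(1−e^(−0.04t))/4.15;  IBU = (α/100)·m·U·1000/V;  BU:GU = IBU/GP
U = 1.65·0.000125^(77/1000)·(1−e^(−0.04·65))/4.15 = 0.1842
IBU = (12.0/100)·77·0.1842·1000/21.4 = 79.5497
BU:GU = 79.5497/77

1.0331


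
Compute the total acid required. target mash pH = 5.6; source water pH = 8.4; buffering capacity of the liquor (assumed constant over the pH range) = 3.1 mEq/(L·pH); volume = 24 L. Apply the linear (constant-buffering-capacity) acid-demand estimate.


acid = buffering capacity · (pH_source − pH_target) · V
acid = 3.1 · (8.4 − 5.6) · 24

208.3200 mEq


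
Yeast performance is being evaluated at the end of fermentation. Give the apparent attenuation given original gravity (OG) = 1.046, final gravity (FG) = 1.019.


AA = (OG − FG)/(OG − 1) · 100
AA = (1.046 − 1.019)/(1.046 − 1) · 100

58.6957 %


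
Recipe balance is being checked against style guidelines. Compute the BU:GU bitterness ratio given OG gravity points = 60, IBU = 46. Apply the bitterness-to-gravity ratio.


BU:GU = IBU / OG_points
BU:GU = 46 / 60

0.7667


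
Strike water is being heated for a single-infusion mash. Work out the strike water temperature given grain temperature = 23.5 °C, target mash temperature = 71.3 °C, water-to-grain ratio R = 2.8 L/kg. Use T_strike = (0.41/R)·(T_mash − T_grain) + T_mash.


T_strike = (0.41/2.8)·(71.3 − 23.5) + 71.3

78.2993 °C


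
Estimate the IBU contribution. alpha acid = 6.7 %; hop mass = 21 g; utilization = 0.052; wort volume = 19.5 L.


IBU = (α/100)·mass·U·1000 / V
IBU = (6.7/100)·21·0.052·1000 / 19.5

3.7520 IBU


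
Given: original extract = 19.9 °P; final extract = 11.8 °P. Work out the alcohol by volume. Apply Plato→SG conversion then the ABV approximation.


SG = 259/(259 − P);  ABV = (OG − FG)·131.25
OG = 259/(259 − 19.9) = 1.0832
FG = 259/(259 − 11.8) = 1.0477
ABV = (1.0832 − 1.0477)·131.25

4.6586 % ABV


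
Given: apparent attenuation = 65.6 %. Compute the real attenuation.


RA = AA · 0.8192
RA = 65.6 · 0.8192

53.7395 %


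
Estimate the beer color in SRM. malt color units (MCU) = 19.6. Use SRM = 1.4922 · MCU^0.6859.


SRM = 1.4922 · 19.6^0.6859

11.4864 SRM


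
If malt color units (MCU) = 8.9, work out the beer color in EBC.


SRM = 1.4922·MCU^0.6859;  EBC = SRM·1.97
SRM = 1.4922·8.9^0.6859 = 6.6836
EBC = 6.6836·1.97

13.1668 EBC


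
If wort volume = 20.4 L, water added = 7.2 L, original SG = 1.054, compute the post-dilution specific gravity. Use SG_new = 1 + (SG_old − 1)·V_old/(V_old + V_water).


pts = (1.054 − 1)·1000·20.4/(20.4 + 7.2) = 39.9130
SG_new = 1 + 39.9130/1000

1.0399


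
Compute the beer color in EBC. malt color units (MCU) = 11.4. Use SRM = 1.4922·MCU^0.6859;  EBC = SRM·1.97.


SRM = 1.4922·11.4^0.6859 = 7.9206
EBC = 7.9206·1.97

15.6036 EBC


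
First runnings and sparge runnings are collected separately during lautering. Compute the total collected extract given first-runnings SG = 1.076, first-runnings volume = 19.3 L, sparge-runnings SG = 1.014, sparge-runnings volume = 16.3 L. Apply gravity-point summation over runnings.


total = Σ (SG_i − 1)·1000·V_i
first = (1.076 − 1)·1000·19.3 = 1466.8000
sparge = (1.014 − 1)·1000·16.3 = 228.2000
total = 1466.8000 + 228.2000

1695.0000 gravity·L


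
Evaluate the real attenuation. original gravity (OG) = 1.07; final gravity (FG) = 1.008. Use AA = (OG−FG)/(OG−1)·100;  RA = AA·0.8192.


AA = (1.07 − 1.008)/(1.07 − 1)·100 = 88.5714
RA = 88.5714·0.8192

72.5577 %


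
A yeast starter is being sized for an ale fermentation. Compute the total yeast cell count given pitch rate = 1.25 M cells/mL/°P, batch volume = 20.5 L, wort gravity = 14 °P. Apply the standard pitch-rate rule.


cells (billions) = rate · V_L · °P
cells = 1.25 · 20.5 · 14

358.7500 billion cells


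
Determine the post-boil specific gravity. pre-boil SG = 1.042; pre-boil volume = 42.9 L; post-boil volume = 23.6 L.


SG_post = 1 + (SG_pre − 1)·V_pre/V_post
pts_pre = (1.042 − 1)·1000 = 42.0000
pts_post = 42.0000·42.9/23.6 = 76.3475
SG_post = 1 + 76.3475/1000

1.0763


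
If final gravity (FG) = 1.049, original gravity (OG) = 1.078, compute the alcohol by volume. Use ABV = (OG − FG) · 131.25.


ABV = (1.078 − 1.049) · 131.25

3.8063 % ABV


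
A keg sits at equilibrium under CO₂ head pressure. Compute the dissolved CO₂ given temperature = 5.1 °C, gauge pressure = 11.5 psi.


vols = (P + 14.695)·(0.01821 + 0.09011·e^(−0.04·T))
vols = (11.5 + 14.695)·(0.01821 + 0.09011·e^(−0.04·5.1))

2.4019 volumes


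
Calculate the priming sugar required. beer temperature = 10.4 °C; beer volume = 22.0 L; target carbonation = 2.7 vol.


residual = 14.695·(0.01821 + 0.09011·e^(−0.04·T));  sugar = (target − residual)·4.0·V
residual = 14.695·(0.01821 + 0.09011·e^(−0.04·10.4)) = 1.1411
sugar = (2.7 − 1.1411)·4.0·22.0

137.1812 g


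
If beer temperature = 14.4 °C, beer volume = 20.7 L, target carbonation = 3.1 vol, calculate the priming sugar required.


residual = 14.695·(0.01821 + 0.09011·e^(−0.04·T));  sugar = (target − residual)·4.0·V
residual = 14.695·(0.01821 + 0.09011·e^(−0.04·14.4)) = 1.0120
sugar = (3.1 − 1.0120)·4.0·20.7

172.8892 g


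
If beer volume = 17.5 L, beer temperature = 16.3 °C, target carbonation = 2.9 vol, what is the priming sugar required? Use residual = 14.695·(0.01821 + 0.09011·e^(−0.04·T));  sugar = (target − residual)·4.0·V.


residual = 14.695·(0.01821 + 0.09011·e^(−0.04·16.3)) = 0.9575
sugar = (2.9 − 0.9575)·4.0·17.5

135.9757 g


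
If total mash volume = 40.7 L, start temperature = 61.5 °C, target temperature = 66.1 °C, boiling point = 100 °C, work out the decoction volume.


V_dec = V_total·(T_target − T_start)/(T_boil − T_start)
V_dec = 40.7·(66.1 − 61.5)/(100 − 61.5)

4.8629 L


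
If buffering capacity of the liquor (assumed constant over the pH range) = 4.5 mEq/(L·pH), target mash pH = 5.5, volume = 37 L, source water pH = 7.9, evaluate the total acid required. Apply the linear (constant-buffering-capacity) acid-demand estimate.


acid = buffering capacity · (pH_source − pH_target) · V
acid = 4.5 · (7.9 − 5.5) · 37

399.6000 mEq


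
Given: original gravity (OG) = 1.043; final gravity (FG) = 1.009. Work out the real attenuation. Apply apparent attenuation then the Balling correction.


AA = (OG−FG)/(OG−1)·100;  RA = AA·0.8192
AA = (1.043 − 1.009)/(1.043 − 1)·100 = 79.0698
RA = 79.0698·0.8192

64.7740 %


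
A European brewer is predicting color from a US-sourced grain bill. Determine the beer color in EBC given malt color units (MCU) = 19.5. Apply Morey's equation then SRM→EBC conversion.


SRM = 1.4922·MCU^0.6859;  EBC = SRM·1.97
SRM = 1.4922·19.5^0.6859 = 11.4462
EBC = 11.4462·1.97

22.5490 EBC


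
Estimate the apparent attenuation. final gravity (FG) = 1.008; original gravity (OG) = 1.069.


AA = (OG − FG)/(OG − 1) · 100
AA = (1.069 − 1.008)/(1.069 − 1) · 100

88.4058 %


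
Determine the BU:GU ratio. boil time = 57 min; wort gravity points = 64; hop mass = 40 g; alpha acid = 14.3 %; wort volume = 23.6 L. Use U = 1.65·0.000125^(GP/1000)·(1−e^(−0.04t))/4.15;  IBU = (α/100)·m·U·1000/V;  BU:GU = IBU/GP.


U = 1.65·0.000125^(64/1000)·(1−e^(−0.04·57))/4.15 = 0.2008
IBU = (14.3/100)·40·0.2008·1000/23.6 = 48.6700
BU:GU = 48.6700/64

0.7605


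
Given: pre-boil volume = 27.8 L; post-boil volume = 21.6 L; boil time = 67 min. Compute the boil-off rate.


rate = (V_pre − V_post) / (t_min/60)
rate = (27.8 − 21.6) / (67/60)

5.5522 L/hr


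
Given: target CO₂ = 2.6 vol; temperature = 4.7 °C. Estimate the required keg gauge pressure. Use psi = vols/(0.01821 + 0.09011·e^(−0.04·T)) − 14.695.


psi = 2.6/(0.01821 + 0.09011·e^(−0.04·4.7)) − 14.695

13.2992 psi


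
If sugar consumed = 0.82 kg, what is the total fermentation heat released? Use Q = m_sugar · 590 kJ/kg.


Q = 0.82 · 590

483.8000 kJ


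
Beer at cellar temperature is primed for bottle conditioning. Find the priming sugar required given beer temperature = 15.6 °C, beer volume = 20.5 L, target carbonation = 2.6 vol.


residual = 14.695·(0.01821 + 0.09011·e^(−0.04·T));  sugar = (target − residual)·4.0·V
residual = 14.695·(0.01821 + 0.09011·e^(−0.04·15.6)) = 0.9771
sugar = (2.6 − 0.9771)·4.0·20.5

133.0794 g


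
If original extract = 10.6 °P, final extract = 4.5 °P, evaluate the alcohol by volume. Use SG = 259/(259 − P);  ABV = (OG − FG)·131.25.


OG = 259/(259 − 10.6) = 1.0427
FG = 259/(259 − 4.5) = 1.0177
ABV = (1.0427 − 1.0177)·131.25

3.2801 % ABV


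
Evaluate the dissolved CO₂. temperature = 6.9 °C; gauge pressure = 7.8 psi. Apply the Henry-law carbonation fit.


vols = (P + 14.695)·(0.01821 + 0.09011·e^(−0.04·T))
vols = (7.8 + 14.695)·(0.01821 + 0.09011·e^(−0.04·6.9))

1.9478 volumes


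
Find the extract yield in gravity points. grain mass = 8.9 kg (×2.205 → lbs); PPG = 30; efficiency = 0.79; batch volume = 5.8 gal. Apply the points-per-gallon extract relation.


points = lbs × PPG × eff / vol
lbs = 8.9 × 2.205 = 19.6245
points = 19.6245 × 30 × 0.79 / 5.8

80.1898 points


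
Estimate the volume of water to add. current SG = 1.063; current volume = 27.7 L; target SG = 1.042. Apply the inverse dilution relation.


V_water = V·((SG_curr − 1)/(SG_target − 1) − 1)
V_water = 27.7·((1.063 − 1)/(1.042 − 1) − 1)

13.8500 L


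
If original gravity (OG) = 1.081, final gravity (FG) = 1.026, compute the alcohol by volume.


ABV = (OG − FG) · 131.25
ABV = (1.081 − 1.026) · 131.25

7.2187 % ABV


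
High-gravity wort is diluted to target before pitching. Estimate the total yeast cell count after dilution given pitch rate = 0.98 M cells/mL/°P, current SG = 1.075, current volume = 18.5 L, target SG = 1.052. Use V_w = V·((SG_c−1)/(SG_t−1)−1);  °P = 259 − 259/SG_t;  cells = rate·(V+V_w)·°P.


V_w = 18.5·((1.075−1)/(1.052−1)−1) = 8.1827
V_final = 18.5 + 8.1827 = 26.6827
°P = 259 − 259/1.052 = 12.8023
cells = 0.98·26.6827·12.8023

334.7673 billion cells


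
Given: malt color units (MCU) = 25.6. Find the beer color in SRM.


SRM = 1.4922 · MCU^0.6859
SRM = 1.4922 · 25.6^0.6859

13.7955 SRM


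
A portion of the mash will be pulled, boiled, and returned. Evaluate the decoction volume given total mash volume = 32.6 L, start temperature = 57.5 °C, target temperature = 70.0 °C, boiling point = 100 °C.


V_dec = V_total·(T_target − T_start)/(T_boil − T_start)
V_dec = 32.6·(70.0 − 57.5)/(100 − 57.5)

9.5882 L


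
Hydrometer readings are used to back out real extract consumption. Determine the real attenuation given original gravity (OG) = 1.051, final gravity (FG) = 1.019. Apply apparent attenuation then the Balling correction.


AA = (OG−FG)/(OG−1)·100;  RA = AA·0.8192
AA = (1.051 − 1.019)/(1.051 − 1)·100 = 62.7451
RA = 62.7451·0.8192

51.4008 %


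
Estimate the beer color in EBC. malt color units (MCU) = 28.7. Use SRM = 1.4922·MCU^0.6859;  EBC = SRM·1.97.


SRM = 1.4922·28.7^0.6859 = 14.9207
EBC = 14.9207·1.97

29.3937 EBC


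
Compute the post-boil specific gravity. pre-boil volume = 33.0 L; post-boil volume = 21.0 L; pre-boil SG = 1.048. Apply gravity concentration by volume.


SG_post = 1 + (SG_pre − 1)·V_pre/V_post
pts_pre = (1.048 − 1)·1000 = 48.0000
pts_post = 48.0000·33.0/21.0 = 75.4286
SG_post = 1 + 75.4286/1000

1.0754


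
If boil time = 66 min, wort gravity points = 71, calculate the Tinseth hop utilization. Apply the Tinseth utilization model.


U = 1.65·0.000125^(GP/1000) · (1 − e^(−0.04·t))/4.15
bigness = 1.65·0.000125^(71/1000) = 0.8717
boil_factor = (1 − e^(−0.04·66))/4.15 = 0.2238
U = 0.8717 · 0.2238

0.1951


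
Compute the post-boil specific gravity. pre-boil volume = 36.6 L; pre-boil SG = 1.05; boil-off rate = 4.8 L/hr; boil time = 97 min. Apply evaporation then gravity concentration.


V_post = V_pre − rate·(t/60);  SG_post = 1 + (SG_pre−1)·V_pre/V_post
V_post = 36.6 − 4.8·(97/60) = 28.8400
SG_post = 1 + (1.05 − 1)·36.6/28.8400

1.0635


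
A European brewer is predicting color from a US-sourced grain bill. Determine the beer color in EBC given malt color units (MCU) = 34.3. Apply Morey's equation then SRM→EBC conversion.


SRM = 1.4922·MCU^0.6859;  EBC = SRM·1.97
SRM = 1.4922·34.3^0.6859 = 16.8611
EBC = 16.8611·1.97

33.2163 EBC


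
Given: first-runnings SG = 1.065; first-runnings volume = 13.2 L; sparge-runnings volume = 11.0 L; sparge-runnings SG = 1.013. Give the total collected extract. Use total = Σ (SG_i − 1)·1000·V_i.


first = (1.065 − 1)·1000·13.2 = 858.0000
sparge = (1.013 − 1)·1000·11.0 = 143.0000
total = 858.0000 + 143.0000

1001.0000 gravity·L


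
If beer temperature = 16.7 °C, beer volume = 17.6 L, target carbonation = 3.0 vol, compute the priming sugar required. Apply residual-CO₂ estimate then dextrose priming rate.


residual = 14.695·(0.01821 + 0.09011·e^(−0.04·T));  sugar = (target − residual)·4.0·V
residual = 14.695·(0.01821 + 0.09011·e^(−0.04·16.7)) = 0.9465
sugar = (3.0 − 0.9465)·4.0·17.6

144.5636 g


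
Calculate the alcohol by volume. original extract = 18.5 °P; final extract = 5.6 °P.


SG = 259/(259 − P);  ABV = (OG − FG)·131.25
OG = 259/(259 − 18.5) = 1.0769
FG = 259/(259 − 5.6) = 1.0221
ABV = (1.0769 − 1.0221)·131.25

7.1956 % ABV


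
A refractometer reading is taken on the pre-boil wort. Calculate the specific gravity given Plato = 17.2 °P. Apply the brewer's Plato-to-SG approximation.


SG = 259/(259 − P)
SG = 259/(259 − 17.2)

1.0711


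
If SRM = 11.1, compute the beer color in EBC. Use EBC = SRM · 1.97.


EBC = 11.1 · 1.97

21.8670 EBC


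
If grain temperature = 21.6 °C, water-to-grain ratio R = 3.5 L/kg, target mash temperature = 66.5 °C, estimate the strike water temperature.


T_strike = (0.41/R)·(T_mash − T_grain) + T_mash
T_strike = (0.41/3.5)·(66.5 − 21.6) + 66.5

71.7597 °C


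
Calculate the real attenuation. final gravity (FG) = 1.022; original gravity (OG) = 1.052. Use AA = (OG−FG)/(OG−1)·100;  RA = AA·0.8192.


AA = (1.052 − 1.022)/(1.052 − 1)·100 = 57.6923
RA = 57.6923·0.8192

47.2615 %


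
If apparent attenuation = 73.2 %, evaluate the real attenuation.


RA = AA · 0.8192
RA = 73.2 · 0.8192

59.9654 %


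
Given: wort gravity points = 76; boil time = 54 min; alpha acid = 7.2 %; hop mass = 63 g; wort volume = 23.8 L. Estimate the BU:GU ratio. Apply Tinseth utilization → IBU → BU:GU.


U = 1.65·0.000125^(GP/1000)·(1−e^(−0.04t))/4.15;  IBU = (α/100)·m·U·1000/V;  BU:GU = IBU/GP
U = 1.65·0.000125^(76/1000)·(1−e^(−0.04·54))/4.15 = 0.1777
IBU = (7.2/100)·63·0.1777·1000/23.8 = 33.8595
BU:GU = 33.8595/76

0.4455


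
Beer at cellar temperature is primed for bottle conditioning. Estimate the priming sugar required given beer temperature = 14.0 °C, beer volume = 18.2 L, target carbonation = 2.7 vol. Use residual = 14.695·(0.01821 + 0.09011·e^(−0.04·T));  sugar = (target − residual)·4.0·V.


residual = 14.695·(0.01821 + 0.09011·e^(−0.04·14.0)) = 1.0240
sugar = (2.7 − 1.0240)·4.0·18.2

122.0149 g


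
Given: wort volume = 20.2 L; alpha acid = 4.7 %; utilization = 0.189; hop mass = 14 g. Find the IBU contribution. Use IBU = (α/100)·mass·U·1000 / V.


IBU = (4.7/100)·14·0.189·1000 / 20.2

6.1565 IBU


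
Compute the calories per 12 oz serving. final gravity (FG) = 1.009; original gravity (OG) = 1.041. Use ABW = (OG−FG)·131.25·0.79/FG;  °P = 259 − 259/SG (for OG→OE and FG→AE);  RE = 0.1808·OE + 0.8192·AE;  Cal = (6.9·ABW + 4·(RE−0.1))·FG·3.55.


ABW = (1.041 − 1.009)·131.25·0.79/1.009 = 3.2884
OE = 259 − 259/1.041 = 10.2008 °P
AE = 259 − 259/1.009 = 2.3102 °P
RE = 0.1808·10.2008 + 0.8192·2.3102 = 3.7368 °P
Cal = (6.9·3.2884 + 4·(3.7368−0.1))·1.009·3.55

133.3821 kcal


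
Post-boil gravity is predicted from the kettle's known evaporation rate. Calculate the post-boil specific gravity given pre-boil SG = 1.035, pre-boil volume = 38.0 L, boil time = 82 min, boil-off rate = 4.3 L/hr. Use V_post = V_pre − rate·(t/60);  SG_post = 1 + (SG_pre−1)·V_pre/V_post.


V_post = 38.0 − 4.3·(82/60) = 32.1233
SG_post = 1 + (1.035 − 1)·38.0/32.1233

1.0414


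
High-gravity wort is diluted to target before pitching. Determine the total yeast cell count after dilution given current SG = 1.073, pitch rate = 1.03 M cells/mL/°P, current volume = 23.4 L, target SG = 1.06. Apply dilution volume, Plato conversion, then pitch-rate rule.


V_w = V·((SG_c−1)/(SG_t−1)−1);  °P = 259 − 259/SG_t;  cells = rate·(V+V_w)·°P
V_w = 23.4·((1.073−1)/(1.06−1)−1) = 5.0700
V_final = 23.4 + 5.0700 = 28.4700
°P = 259 − 259/1.06 = 14.6604
cells = 1.03·28.4700·14.6604

429.9024 billion cells


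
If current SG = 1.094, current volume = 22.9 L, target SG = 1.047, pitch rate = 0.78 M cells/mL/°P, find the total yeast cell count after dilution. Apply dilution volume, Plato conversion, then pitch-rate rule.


V_w = V·((SG_c−1)/(SG_t−1)−1);  °P = 259 − 259/SG_t;  cells = rate·(V+V_w)·°P
V_w = 22.9·((1.094−1)/(1.047−1)−1) = 22.9000
V_final = 22.9 + 22.9000 = 45.8000
°P = 259 − 259/1.047 = 11.6266
cells = 0.78·45.8000·11.6266

415.3469 billion cells


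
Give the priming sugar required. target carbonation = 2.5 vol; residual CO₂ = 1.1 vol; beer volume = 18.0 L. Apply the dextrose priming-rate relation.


sugar = (target − residual)·4.0·V
sugar = (2.5 − 1.1)·4.0·18.0

100.8000 g


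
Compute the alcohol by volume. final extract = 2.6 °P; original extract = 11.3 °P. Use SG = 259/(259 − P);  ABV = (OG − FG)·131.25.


OG = 259/(259 − 11.3) = 1.0456
FG = 259/(259 − 2.6) = 1.0101
ABV = (1.0456 − 1.0101)·131.25

4.6567 % ABV


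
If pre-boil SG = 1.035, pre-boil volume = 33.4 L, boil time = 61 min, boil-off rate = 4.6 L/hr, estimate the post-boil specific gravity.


V_post = V_pre − rate·(t/60);  SG_post = 1 + (SG_pre−1)·V_pre/V_post
V_post = 33.4 − 4.6·(61/60) = 28.7233
SG_post = 1 + (1.035 − 1)·33.4/28.7233

1.0407


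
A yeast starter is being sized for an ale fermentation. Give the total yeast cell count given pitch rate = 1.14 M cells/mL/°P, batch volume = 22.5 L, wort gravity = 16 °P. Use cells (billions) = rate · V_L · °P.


cells = 1.14 · 22.5 · 16

410.4000 billion cells


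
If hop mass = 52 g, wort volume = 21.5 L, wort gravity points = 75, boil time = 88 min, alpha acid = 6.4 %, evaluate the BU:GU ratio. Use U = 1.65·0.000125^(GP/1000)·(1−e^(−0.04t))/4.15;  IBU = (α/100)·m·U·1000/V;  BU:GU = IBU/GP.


U = 1.65·0.000125^(75/1000)·(1−e^(−0.04·88))/4.15 = 0.1966
IBU = (6.4/100)·52·0.1966·1000/21.5 = 30.4369
BU:GU = 30.4369/75

0.4058


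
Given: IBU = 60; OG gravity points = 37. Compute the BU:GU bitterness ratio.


BU:GU = IBU / OG_points
BU:GU = 60 / 37

1.6216


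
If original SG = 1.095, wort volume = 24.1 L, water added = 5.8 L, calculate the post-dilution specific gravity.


SG_new = 1 + (SG_old − 1)·V_old/(V_old + V_water)
pts = (1.095 − 1)·1000·24.1/(24.1 + 5.8) = 76.5719
SG_new = 1 + 76.5719/1000

1.0766


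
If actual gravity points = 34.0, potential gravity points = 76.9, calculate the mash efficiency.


efficiency = actual / potential × 100
efficiency = 34.0 / 76.9 × 100

44.2133 %


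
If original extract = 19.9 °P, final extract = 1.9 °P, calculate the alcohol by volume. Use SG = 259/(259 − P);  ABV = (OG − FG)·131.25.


OG = 259/(259 − 19.9) = 1.0832
FG = 259/(259 − 1.9) = 1.0074
ABV = (1.0832 − 1.0074)·131.25

9.9538 % ABV


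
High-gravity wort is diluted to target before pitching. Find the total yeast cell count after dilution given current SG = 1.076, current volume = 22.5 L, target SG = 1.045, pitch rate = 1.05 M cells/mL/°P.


V_w = V·((SG_c−1)/(SG_t−1)−1);  °P = 259 − 259/SG_t;  cells = rate·(V+V_w)·°P
V_w = 22.5·((1.076−1)/(1.045−1)−1) = 15.5000
V_final = 22.5 + 15.5000 = 38.0000
°P = 259 − 259/1.045 = 11.1531
cells = 1.05·38.0000·11.1531

445.0091 billion cells


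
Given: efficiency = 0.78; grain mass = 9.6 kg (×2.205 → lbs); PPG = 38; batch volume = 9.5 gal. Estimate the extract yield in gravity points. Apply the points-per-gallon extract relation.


points = lbs × PPG × eff / vol
lbs = 9.6 × 2.205 = 21.1680
points = 21.1680 × 38 × 0.78 / 9.5

66.0442 points


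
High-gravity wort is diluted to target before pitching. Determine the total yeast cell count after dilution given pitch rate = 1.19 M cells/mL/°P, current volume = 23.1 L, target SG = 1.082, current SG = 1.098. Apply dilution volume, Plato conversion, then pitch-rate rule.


V_w = V·((SG_c−1)/(SG_t−1)−1);  °P = 259 − 259/SG_t;  cells = rate·(V+V_w)·°P
V_w = 23.1·((1.098−1)/(1.082−1)−1) = 4.5073
V_final = 23.1 + 4.5073 = 27.6073
°P = 259 − 259/1.082 = 19.6285
cells = 1.19·27.6073·19.6285

644.8482 billion cells


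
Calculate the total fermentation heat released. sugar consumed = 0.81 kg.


Q = m_sugar · 590 kJ/kg
Q = 0.81 · 590

477.9000 kJ


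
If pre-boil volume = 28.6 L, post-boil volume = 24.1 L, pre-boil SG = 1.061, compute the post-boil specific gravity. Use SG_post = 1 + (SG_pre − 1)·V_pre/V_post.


pts_pre = (1.061 − 1)·1000 = 61.0000
pts_post = 61.0000·28.6/24.1 = 72.3900
SG_post = 1 + 72.3900/1000

1.0724


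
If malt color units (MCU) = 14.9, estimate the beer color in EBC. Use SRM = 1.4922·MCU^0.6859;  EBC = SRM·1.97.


SRM = 1.4922·14.9^0.6859 = 9.5173
EBC = 9.5173·1.97

18.7492 EBC


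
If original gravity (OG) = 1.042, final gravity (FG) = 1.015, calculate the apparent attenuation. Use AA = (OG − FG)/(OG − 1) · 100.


AA = (1.042 − 1.015)/(1.042 − 1) · 100

64.2857 %


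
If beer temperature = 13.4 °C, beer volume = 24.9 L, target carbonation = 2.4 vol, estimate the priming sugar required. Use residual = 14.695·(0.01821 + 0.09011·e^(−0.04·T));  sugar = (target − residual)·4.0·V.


residual = 14.695·(0.01821 + 0.09011·e^(−0.04·13.4)) = 1.0423
sugar = (2.4 − 1.0423)·4.0·24.9

135.2225 g


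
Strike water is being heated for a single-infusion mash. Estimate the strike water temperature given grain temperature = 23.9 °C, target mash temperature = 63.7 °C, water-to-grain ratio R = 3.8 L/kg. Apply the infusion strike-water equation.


T_strike = (0.41/R)·(T_mash − T_grain) + T_mash
T_strike = (0.41/3.8)·(63.7 − 23.9) + 63.7

67.9942 °C


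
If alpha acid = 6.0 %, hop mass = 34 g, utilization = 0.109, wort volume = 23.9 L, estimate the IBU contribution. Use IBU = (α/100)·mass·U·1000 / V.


IBU = (6.0/100)·34·0.109·1000 / 23.9

9.3038 IBU


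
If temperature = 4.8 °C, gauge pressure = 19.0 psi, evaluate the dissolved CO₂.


vols = (P + 14.695)·(0.01821 + 0.09011·e^(−0.04·T))
vols = (19.0 + 14.695)·(0.01821 + 0.09011·e^(−0.04·4.8))

3.1194 volumes


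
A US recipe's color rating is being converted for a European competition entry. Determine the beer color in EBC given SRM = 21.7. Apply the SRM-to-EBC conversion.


EBC = SRM · 1.97
EBC = 21.7 · 1.97

42.7490 EBC


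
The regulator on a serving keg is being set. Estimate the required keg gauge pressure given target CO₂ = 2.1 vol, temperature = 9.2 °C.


psi = vols/(0.01821 + 0.09011·e^(−0.04·T)) − 14.695
psi = 2.1/(0.01821 + 0.09011·e^(−0.04·9.2)) − 14.695

11.3671 psi


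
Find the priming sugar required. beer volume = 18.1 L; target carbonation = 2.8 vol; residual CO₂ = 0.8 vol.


sugar = (target − residual)·4.0·V
sugar = (2.8 − 0.8)·4.0·18.1

144.8000 g


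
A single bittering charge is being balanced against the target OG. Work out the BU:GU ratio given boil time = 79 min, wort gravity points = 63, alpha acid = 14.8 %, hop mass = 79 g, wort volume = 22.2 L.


U = 1.65·0.000125^(GP/1000)·(1−e^(−0.04t))/4.15;  IBU = (α/100)·m·U·1000/V;  BU:GU = IBU/GP
U = 1.65·0.000125^(63/1000)·(1−e^(−0.04·79))/4.15 = 0.2161
IBU = (14.8/100)·79·0.2161·1000/22.2 = 113.8281
BU:GU = 113.8281/63

1.8068


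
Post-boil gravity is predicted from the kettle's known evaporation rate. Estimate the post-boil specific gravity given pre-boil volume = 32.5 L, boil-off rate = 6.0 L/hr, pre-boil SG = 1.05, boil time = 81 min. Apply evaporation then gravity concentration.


V_post = V_pre − rate·(t/60);  SG_post = 1 + (SG_pre−1)·V_pre/V_post
V_post = 32.5 − 6.0·(81/60) = 24.4000
SG_post = 1 + (1.05 − 1)·32.5/24.4000

1.0666


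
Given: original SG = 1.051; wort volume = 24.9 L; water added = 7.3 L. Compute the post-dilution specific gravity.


SG_new = 1 + (SG_old − 1)·V_old/(V_old + V_water)
pts = (1.051 − 1)·1000·24.9/(24.9 + 7.3) = 39.4379
SG_new = 1 + 39.4379/1000

1.0394


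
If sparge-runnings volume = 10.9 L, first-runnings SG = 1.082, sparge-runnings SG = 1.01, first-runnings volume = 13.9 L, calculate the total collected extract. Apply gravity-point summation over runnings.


total = Σ (SG_i − 1)·1000·V_i
first = (1.082 − 1)·1000·13.9 = 1139.8000
sparge = (1.01 − 1)·1000·10.9 = 109.0000
total = 1139.8000 + 109.0000

1248.8000 gravity·L


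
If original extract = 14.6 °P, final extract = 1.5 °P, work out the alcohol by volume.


SG = 259/(259 − P);  ABV = (OG − FG)·131.25
OG = 259/(259 − 14.6) = 1.0597
FG = 259/(259 − 1.5) = 1.0058
ABV = (1.0597 − 1.0058)·131.25

7.0761 % ABV


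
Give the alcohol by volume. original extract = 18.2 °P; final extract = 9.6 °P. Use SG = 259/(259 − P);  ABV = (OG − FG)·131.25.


OG = 259/(259 − 18.2) = 1.0756
FG = 259/(259 − 9.6) = 1.0385
ABV = (1.0756 − 1.0385)·131.25

4.8679 % ABV


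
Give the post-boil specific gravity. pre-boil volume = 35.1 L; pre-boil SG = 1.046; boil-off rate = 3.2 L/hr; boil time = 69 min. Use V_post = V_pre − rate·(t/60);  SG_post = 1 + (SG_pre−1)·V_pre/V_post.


V_post = 35.1 − 3.2·(69/60) = 31.4200
SG_post = 1 + (1.046 − 1)·35.1/31.4200

1.0514


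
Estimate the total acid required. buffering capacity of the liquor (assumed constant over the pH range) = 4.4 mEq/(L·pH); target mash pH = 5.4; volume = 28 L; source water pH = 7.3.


acid = buffering capacity · (pH_source − pH_target) · V
acid = 4.4 · (7.3 − 5.4) · 28

234.0800 mEq


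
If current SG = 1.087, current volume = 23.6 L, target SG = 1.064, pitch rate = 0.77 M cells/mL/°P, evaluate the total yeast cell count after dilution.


V_w = V·((SG_c−1)/(SG_t−1)−1);  °P = 259 − 259/SG_t;  cells = rate·(V+V_w)·°P
V_w = 23.6·((1.087−1)/(1.064−1)−1) = 8.4812
V_final = 23.6 + 8.4812 = 32.0812
°P = 259 − 259/1.064 = 15.5789
cells = 0.77·32.0812·15.5789

384.8399 billion cells


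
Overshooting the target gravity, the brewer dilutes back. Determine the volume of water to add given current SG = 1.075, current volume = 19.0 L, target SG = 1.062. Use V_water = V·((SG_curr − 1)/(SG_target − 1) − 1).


V_water = 19.0·((1.075 − 1)/(1.062 − 1) − 1)

3.9839 L


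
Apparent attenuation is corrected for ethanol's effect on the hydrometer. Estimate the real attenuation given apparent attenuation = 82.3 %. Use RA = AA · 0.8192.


RA = 82.3 · 0.8192

67.4202 %


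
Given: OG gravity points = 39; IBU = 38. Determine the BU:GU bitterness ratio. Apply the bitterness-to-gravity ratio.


BU:GU = IBU / OG_points
BU:GU = 38 / 39

0.9744


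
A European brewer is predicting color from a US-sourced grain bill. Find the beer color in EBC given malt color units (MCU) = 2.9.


SRM = 1.4922·MCU^0.6859;  EBC = SRM·1.97
SRM = 1.4922·2.9^0.6859 = 3.0973
EBC = 3.0973·1.97

6.1017 EBC


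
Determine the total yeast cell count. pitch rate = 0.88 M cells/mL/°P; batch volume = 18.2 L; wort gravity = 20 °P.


cells (billions) = rate · V_L · °P
cells = 0.88 · 18.2 · 20

320.3200 billion cells


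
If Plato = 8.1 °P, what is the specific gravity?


SG = 259/(259 − P)
SG = 259/(259 − 8.1)

1.0323


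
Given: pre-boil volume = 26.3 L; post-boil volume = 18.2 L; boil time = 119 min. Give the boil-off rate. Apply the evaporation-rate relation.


rate = (V_pre − V_post) / (t_min/60)
rate = (26.3 − 18.2) / (119/60)

4.0840 L/hr


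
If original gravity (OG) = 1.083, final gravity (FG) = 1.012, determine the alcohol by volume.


ABV = (OG − FG) · 131.25
ABV = (1.083 − 1.012) · 131.25

9.3187 % ABV


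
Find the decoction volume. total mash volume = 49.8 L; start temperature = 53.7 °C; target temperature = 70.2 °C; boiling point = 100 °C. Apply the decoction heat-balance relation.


V_dec = V_total·(T_target − T_start)/(T_boil − T_start)
V_dec = 49.8·(70.2 − 53.7)/(100 − 53.7)

17.7473 L


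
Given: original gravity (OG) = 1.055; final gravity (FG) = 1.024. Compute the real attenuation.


AA = (OG−FG)/(OG−1)·100;  RA = AA·0.8192
AA = (1.055 − 1.024)/(1.055 − 1)·100 = 56.3636
RA = 56.3636·0.8192

46.1731 %


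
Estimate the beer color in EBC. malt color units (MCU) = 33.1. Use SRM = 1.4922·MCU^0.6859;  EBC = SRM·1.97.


SRM = 1.4922·33.1^0.6859 = 16.4542
EBC = 16.4542·1.97

32.4148 EBC


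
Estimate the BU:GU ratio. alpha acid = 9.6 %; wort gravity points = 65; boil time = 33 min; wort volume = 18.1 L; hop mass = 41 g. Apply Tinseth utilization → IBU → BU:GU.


U = 1.65·0.000125^(GP/1000)·(1−e^(−0.04t))/4.15;  IBU = (α/100)·m·U·1000/V;  BU:GU = IBU/GP
U = 1.65·0.000125^(65/1000)·(1−e^(−0.04·33))/4.15 = 0.1625
IBU = (9.6/100)·41·0.1625·1000/18.1 = 35.3293
BU:GU = 35.3293/65

0.5435


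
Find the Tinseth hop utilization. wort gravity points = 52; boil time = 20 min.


U = 1.65·0.000125^(GP/1000) · (1 − e^(−0.04·t))/4.15
bigness = 1.65·0.000125^(52/1000) = 1.0340
boil_factor = (1 − e^(−0.04·20))/4.15 = 0.1327
U = 1.0340 · 0.1327

0.1372


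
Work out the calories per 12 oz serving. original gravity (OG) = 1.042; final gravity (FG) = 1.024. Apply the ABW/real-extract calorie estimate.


ABW = (OG−FG)·131.25·0.79/FG;  °P = 259 − 259/SG (for OG→OE and FG→AE);  RE = 0.1808·OE + 0.8192·AE;  Cal = (6.9·ABW + 4·(RE−0.1))·FG·3.55
ABW = (1.042 − 1.024)·131.25·0.79/1.024 = 1.8226
OE = 259 − 259/1.042 = 10.4395 °P
AE = 259 − 259/1.024 = 6.0703 °P
RE = 0.1808·10.4395 + 0.8192·6.0703 = 6.8603 °P
Cal = (6.9·1.8226 + 4·(6.8603−0.1))·1.024·3.55

144.0166 kcal


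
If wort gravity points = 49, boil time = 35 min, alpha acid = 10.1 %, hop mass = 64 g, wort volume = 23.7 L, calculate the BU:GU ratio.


U = 1.65·0.000125^(GP/1000)·(1−e^(−0.04t))/4.15;  IBU = (α/100)·m·U·1000/V;  BU:GU = IBU/GP
U = 1.65·0.000125^(49/1000)·(1−e^(−0.04·35))/4.15 = 0.1928
IBU = (10.1/100)·64·0.1928·1000/23.7 = 52.5975
BU:GU = 52.5975/49

1.0734


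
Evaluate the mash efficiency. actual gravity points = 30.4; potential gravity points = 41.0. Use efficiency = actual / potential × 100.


efficiency = 30.4 / 41.0 × 100

74.1463 %


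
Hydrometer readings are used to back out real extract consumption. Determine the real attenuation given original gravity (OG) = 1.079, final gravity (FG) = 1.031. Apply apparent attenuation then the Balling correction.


AA = (OG−FG)/(OG−1)·100;  RA = AA·0.8192
AA = (1.079 − 1.031)/(1.079 − 1)·100 = 60.7595
RA = 60.7595·0.8192

49.7742 %


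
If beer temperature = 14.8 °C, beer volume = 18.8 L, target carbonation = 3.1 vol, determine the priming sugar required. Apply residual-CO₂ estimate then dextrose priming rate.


residual = 14.695·(0.01821 + 0.09011·e^(−0.04·T));  sugar = (target − residual)·4.0·V
residual = 14.695·(0.01821 + 0.09011·e^(−0.04·14.8)) = 1.0002
sugar = (3.1 − 1.0002)·4.0·18.8

157.9086 g


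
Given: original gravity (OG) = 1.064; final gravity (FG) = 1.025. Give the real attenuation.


AA = (OG−FG)/(OG−1)·100;  RA = AA·0.8192
AA = (1.064 − 1.025)/(1.064 − 1)·100 = 60.9375
RA = 60.9375·0.8192

49.9200 %
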